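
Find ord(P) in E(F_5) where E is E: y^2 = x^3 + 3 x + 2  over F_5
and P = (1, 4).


Compute successive multiples of P until we hit O:
  1P = (1, 4)
  2P = (2, 4)
  3P = (2, 1)
  4P = (1, 1)
  5P = O

ord(P) = 5


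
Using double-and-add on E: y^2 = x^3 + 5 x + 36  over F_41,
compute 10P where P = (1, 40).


k = 10 = 1010_2 (binary, LSB first: 0101)
Double-and-add from P = (1, 40):
  bit 0 = 0: acc unchanged = O
  bit 1 = 1: acc = O + (14, 12) = (14, 12)
  bit 2 = 0: acc unchanged = (14, 12)
  bit 3 = 1: acc = (14, 12) + (27, 25) = (1, 1)

10P = (1, 1)


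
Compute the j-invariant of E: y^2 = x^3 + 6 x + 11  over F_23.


Delta = -16(4 a^3 + 27 b^2) mod 23 = 6
-1728 * (4 a)^3 = -1728 * (4*6)^3 mod 23 = 20
j = 20 * 6^(-1) mod 23 = 11

j = 11 (mod 23)


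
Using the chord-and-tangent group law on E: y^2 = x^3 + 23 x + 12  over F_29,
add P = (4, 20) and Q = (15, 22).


P != Q, so use the chord formula.
s = (y2 - y1) / (x2 - x1) = (2) / (11) mod 29 = 16
x3 = s^2 - x1 - x2 mod 29 = 16^2 - 4 - 15 = 5
y3 = s (x1 - x3) - y1 mod 29 = 16 * (4 - 5) - 20 = 22

P + Q = (5, 22)


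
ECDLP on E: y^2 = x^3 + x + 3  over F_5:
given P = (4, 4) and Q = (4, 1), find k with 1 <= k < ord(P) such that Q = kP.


Enumerate multiples of P until we hit Q = (4, 1):
  1P = (4, 4)
  2P = (1, 0)
  3P = (4, 1)
Match found at i = 3.

k = 3


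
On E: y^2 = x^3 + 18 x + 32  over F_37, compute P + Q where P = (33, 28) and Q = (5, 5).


P != Q, so use the chord formula.
s = (y2 - y1) / (x2 - x1) = (14) / (9) mod 37 = 18
x3 = s^2 - x1 - x2 mod 37 = 18^2 - 33 - 5 = 27
y3 = s (x1 - x3) - y1 mod 37 = 18 * (33 - 27) - 28 = 6

P + Q = (27, 6)


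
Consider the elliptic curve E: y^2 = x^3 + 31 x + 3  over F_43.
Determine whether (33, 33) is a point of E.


Check whether y^2 = x^3 + 31 x + 3 (mod 43) for (x, y) = (33, 33).
LHS: y^2 = 33^2 mod 43 = 14
RHS: x^3 + 31 x + 3 = 33^3 + 31*33 + 3 mod 43 = 26
LHS != RHS

No, not on the curve


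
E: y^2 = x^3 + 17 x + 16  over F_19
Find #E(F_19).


For each x in F_19, count y with y^2 = x^3 + 17 x + 16 mod 19:
  x = 0: RHS = 16, y in [4, 15]  -> 2 point(s)
  x = 2: RHS = 1, y in [1, 18]  -> 2 point(s)
  x = 5: RHS = 17, y in [6, 13]  -> 2 point(s)
  x = 6: RHS = 11, y in [7, 12]  -> 2 point(s)
  x = 9: RHS = 5, y in [9, 10]  -> 2 point(s)
  x = 15: RHS = 17, y in [6, 13]  -> 2 point(s)
  x = 18: RHS = 17, y in [6, 13]  -> 2 point(s)
Affine points: 14. Add the point at infinity: total = 15.

#E(F_19) = 15


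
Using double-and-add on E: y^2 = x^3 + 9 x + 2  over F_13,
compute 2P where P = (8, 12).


k = 2 = 10_2 (binary, LSB first: 01)
Double-and-add from P = (8, 12):
  bit 0 = 0: acc unchanged = O
  bit 1 = 1: acc = O + (6, 8) = (6, 8)

2P = (6, 8)


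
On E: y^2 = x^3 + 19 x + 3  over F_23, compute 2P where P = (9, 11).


Doubling: s = (3 x1^2 + a) / (2 y1)
s = (3*9^2 + 19) / (2*11) mod 23 = 14
x3 = s^2 - 2 x1 mod 23 = 14^2 - 2*9 = 17
y3 = s (x1 - x3) - y1 mod 23 = 14 * (9 - 17) - 11 = 15

2P = (17, 15)


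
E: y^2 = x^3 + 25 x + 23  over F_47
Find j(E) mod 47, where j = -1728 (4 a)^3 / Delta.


Delta = -16(4 a^3 + 27 b^2) mod 47 = 5
-1728 * (4 a)^3 = -1728 * (4*25)^3 mod 47 = 26
j = 26 * 5^(-1) mod 47 = 24

j = 24 (mod 47)


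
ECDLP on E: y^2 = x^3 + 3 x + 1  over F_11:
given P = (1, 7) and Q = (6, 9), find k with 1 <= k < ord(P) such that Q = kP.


Enumerate multiples of P until we hit Q = (6, 9):
  1P = (1, 7)
  2P = (2, 2)
  3P = (0, 10)
  4P = (8, 3)
  5P = (3, 2)
  6P = (5, 3)
  7P = (6, 9)
Match found at i = 7.

k = 7


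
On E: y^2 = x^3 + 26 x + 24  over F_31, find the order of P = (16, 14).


Compute successive multiples of P until we hit O:
  1P = (16, 14)
  2P = (15, 21)
  3P = (18, 0)
  4P = (15, 10)
  5P = (16, 17)
  6P = O

ord(P) = 6


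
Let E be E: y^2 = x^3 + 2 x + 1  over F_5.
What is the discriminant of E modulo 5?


4 a^3 + 27 b^2 = 4*2^3 + 27*1^2 = 32 + 27 = 59
Delta = -16 * (59) = -944
Delta mod 5 = 1

Delta = 1 (mod 5)


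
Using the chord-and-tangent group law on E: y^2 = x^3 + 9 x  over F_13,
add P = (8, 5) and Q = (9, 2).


P != Q, so use the chord formula.
s = (y2 - y1) / (x2 - x1) = (10) / (1) mod 13 = 10
x3 = s^2 - x1 - x2 mod 13 = 10^2 - 8 - 9 = 5
y3 = s (x1 - x3) - y1 mod 13 = 10 * (8 - 5) - 5 = 12

P + Q = (5, 12)


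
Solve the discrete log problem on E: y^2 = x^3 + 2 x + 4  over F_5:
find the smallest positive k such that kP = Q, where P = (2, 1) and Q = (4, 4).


Enumerate multiples of P until we hit Q = (4, 4):
  1P = (2, 1)
  2P = (0, 3)
  3P = (4, 1)
  4P = (4, 4)
Match found at i = 4.

k = 4


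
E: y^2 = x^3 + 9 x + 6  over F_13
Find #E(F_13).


For each x in F_13, count y with y^2 = x^3 + 9 x + 6 mod 13:
  x = 1: RHS = 3, y in [4, 9]  -> 2 point(s)
  x = 6: RHS = 3, y in [4, 9]  -> 2 point(s)
  x = 7: RHS = 9, y in [3, 10]  -> 2 point(s)
  x = 9: RHS = 10, y in [6, 7]  -> 2 point(s)
  x = 10: RHS = 4, y in [2, 11]  -> 2 point(s)
  x = 12: RHS = 9, y in [3, 10]  -> 2 point(s)
Affine points: 12. Add the point at infinity: total = 13.

#E(F_13) = 13


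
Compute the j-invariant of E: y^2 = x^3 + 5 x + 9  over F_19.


Delta = -16(4 a^3 + 27 b^2) mod 19 = 5
-1728 * (4 a)^3 = -1728 * (4*5)^3 mod 19 = 1
j = 1 * 5^(-1) mod 19 = 4

j = 4 (mod 19)


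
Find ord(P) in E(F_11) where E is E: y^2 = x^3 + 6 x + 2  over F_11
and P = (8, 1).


Compute successive multiples of P until we hit O:
  1P = (8, 1)
  2P = (6, 10)
  3P = (9, 9)
  4P = (3, 6)
  5P = (1, 3)
  6P = (5, 6)
  7P = (2, 0)
  8P = (5, 5)
  ... (continuing to 14P)
  14P = O

ord(P) = 14


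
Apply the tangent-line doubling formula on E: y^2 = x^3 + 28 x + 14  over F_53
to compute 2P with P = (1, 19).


Doubling: s = (3 x1^2 + a) / (2 y1)
s = (3*1^2 + 28) / (2*19) mod 53 = 5
x3 = s^2 - 2 x1 mod 53 = 5^2 - 2*1 = 23
y3 = s (x1 - x3) - y1 mod 53 = 5 * (1 - 23) - 19 = 30

2P = (23, 30)


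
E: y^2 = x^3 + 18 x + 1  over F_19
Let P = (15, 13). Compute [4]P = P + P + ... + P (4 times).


k = 4 = 100_2 (binary, LSB first: 001)
Double-and-add from P = (15, 13):
  bit 0 = 0: acc unchanged = O
  bit 1 = 0: acc unchanged = O
  bit 2 = 1: acc = O + (1, 1) = (1, 1)

4P = (1, 1)


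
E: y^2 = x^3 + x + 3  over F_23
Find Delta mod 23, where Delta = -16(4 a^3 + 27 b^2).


4 a^3 + 27 b^2 = 4*1^3 + 27*3^2 = 4 + 243 = 247
Delta = -16 * (247) = -3952
Delta mod 23 = 4

Delta = 4 (mod 23)


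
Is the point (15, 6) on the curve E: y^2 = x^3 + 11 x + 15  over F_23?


Check whether y^2 = x^3 + 11 x + 15 (mod 23) for (x, y) = (15, 6).
LHS: y^2 = 6^2 mod 23 = 13
RHS: x^3 + 11 x + 15 = 15^3 + 11*15 + 15 mod 23 = 13
LHS = RHS

Yes, on the curve


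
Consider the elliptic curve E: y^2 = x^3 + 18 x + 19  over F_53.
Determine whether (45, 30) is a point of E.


Check whether y^2 = x^3 + 18 x + 19 (mod 53) for (x, y) = (45, 30).
LHS: y^2 = 30^2 mod 53 = 52
RHS: x^3 + 18 x + 19 = 45^3 + 18*45 + 19 mod 53 = 52
LHS = RHS

Yes, on the curve


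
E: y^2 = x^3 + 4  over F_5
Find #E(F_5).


For each x in F_5, count y with y^2 = x^3 + 0 x + 4 mod 5:
  x = 0: RHS = 4, y in [2, 3]  -> 2 point(s)
  x = 1: RHS = 0, y in [0]  -> 1 point(s)
  x = 3: RHS = 1, y in [1, 4]  -> 2 point(s)
Affine points: 5. Add the point at infinity: total = 6.

#E(F_5) = 6


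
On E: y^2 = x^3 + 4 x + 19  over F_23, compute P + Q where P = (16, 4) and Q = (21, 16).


P != Q, so use the chord formula.
s = (y2 - y1) / (x2 - x1) = (12) / (5) mod 23 = 7
x3 = s^2 - x1 - x2 mod 23 = 7^2 - 16 - 21 = 12
y3 = s (x1 - x3) - y1 mod 23 = 7 * (16 - 12) - 4 = 1

P + Q = (12, 1)


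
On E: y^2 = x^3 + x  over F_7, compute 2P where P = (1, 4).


Doubling: s = (3 x1^2 + a) / (2 y1)
s = (3*1^2 + 1) / (2*4) mod 7 = 4
x3 = s^2 - 2 x1 mod 7 = 4^2 - 2*1 = 0
y3 = s (x1 - x3) - y1 mod 7 = 4 * (1 - 0) - 4 = 0

2P = (0, 0)


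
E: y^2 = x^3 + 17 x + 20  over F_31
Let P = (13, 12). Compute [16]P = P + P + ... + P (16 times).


k = 16 = 10000_2 (binary, LSB first: 00001)
Double-and-add from P = (13, 12):
  bit 0 = 0: acc unchanged = O
  bit 1 = 0: acc unchanged = O
  bit 2 = 0: acc unchanged = O
  bit 3 = 0: acc unchanged = O
  bit 4 = 1: acc = O + (30, 23) = (30, 23)

16P = (30, 23)


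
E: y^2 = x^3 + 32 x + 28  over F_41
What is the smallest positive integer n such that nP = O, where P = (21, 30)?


Compute successive multiples of P until we hit O:
  1P = (21, 30)
  2P = (19, 22)
  3P = (17, 27)
  4P = (1, 26)
  5P = (1, 15)
  6P = (17, 14)
  7P = (19, 19)
  8P = (21, 11)
  ... (continuing to 9P)
  9P = O

ord(P) = 9


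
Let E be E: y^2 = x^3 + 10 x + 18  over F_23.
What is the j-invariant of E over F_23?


Delta = -16(4 a^3 + 27 b^2) mod 23 = 19
-1728 * (4 a)^3 = -1728 * (4*10)^3 mod 23 = 4
j = 4 * 19^(-1) mod 23 = 22

j = 22 (mod 23)


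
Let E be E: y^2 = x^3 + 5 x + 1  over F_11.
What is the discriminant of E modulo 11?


4 a^3 + 27 b^2 = 4*5^3 + 27*1^2 = 500 + 27 = 527
Delta = -16 * (527) = -8432
Delta mod 11 = 5

Delta = 5 (mod 11)


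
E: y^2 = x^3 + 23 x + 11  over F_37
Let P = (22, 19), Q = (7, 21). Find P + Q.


P != Q, so use the chord formula.
s = (y2 - y1) / (x2 - x1) = (2) / (22) mod 37 = 27
x3 = s^2 - x1 - x2 mod 37 = 27^2 - 22 - 7 = 34
y3 = s (x1 - x3) - y1 mod 37 = 27 * (22 - 34) - 19 = 27

P + Q = (34, 27)


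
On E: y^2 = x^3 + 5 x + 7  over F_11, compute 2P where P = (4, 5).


Doubling: s = (3 x1^2 + a) / (2 y1)
s = (3*4^2 + 5) / (2*5) mod 11 = 2
x3 = s^2 - 2 x1 mod 11 = 2^2 - 2*4 = 7
y3 = s (x1 - x3) - y1 mod 11 = 2 * (4 - 7) - 5 = 0

2P = (7, 0)


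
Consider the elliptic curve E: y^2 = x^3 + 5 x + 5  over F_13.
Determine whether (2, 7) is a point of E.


Check whether y^2 = x^3 + 5 x + 5 (mod 13) for (x, y) = (2, 7).
LHS: y^2 = 7^2 mod 13 = 10
RHS: x^3 + 5 x + 5 = 2^3 + 5*2 + 5 mod 13 = 10
LHS = RHS

Yes, on the curve


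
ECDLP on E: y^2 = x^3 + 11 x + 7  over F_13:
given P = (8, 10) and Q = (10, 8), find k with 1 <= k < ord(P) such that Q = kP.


Enumerate multiples of P until we hit Q = (10, 8):
  1P = (8, 10)
  2P = (6, 9)
  3P = (9, 9)
  4P = (10, 5)
  5P = (11, 4)
  6P = (11, 9)
  7P = (10, 8)
Match found at i = 7.

k = 7


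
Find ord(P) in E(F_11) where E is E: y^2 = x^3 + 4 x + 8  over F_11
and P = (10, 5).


Compute successive multiples of P until we hit O:
  1P = (10, 5)
  2P = (7, 7)
  3P = (3, 5)
  4P = (9, 6)
  5P = (4, 0)
  6P = (9, 5)
  7P = (3, 6)
  8P = (7, 4)
  ... (continuing to 10P)
  10P = O

ord(P) = 10


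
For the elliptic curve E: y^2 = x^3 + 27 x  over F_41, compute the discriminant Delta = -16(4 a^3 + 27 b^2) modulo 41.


4 a^3 + 27 b^2 = 4*27^3 + 27*0^2 = 78732 + 0 = 78732
Delta = -16 * (78732) = -1259712
Delta mod 41 = 13

Delta = 13 (mod 41)


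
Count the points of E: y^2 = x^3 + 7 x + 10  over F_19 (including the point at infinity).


For each x in F_19, count y with y^2 = x^3 + 7 x + 10 mod 19:
  x = 3: RHS = 1, y in [1, 18]  -> 2 point(s)
  x = 4: RHS = 7, y in [8, 11]  -> 2 point(s)
  x = 9: RHS = 4, y in [2, 17]  -> 2 point(s)
  x = 10: RHS = 16, y in [4, 15]  -> 2 point(s)
  x = 12: RHS = 17, y in [6, 13]  -> 2 point(s)
  x = 16: RHS = 0, y in [0]  -> 1 point(s)
  x = 17: RHS = 7, y in [8, 11]  -> 2 point(s)
Affine points: 13. Add the point at infinity: total = 14.

#E(F_19) = 14


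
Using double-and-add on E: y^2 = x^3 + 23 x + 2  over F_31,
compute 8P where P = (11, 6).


k = 8 = 1000_2 (binary, LSB first: 0001)
Double-and-add from P = (11, 6):
  bit 0 = 0: acc unchanged = O
  bit 1 = 0: acc unchanged = O
  bit 2 = 0: acc unchanged = O
  bit 3 = 1: acc = O + (9, 15) = (9, 15)

8P = (9, 15)


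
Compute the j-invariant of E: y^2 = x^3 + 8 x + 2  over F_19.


Delta = -16(4 a^3 + 27 b^2) mod 19 = 8
-1728 * (4 a)^3 = -1728 * (4*8)^3 mod 19 = 12
j = 12 * 8^(-1) mod 19 = 11

j = 11 (mod 19)


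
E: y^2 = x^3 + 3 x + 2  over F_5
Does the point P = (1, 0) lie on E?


Check whether y^2 = x^3 + 3 x + 2 (mod 5) for (x, y) = (1, 0).
LHS: y^2 = 0^2 mod 5 = 0
RHS: x^3 + 3 x + 2 = 1^3 + 3*1 + 2 mod 5 = 1
LHS != RHS

No, not on the curve


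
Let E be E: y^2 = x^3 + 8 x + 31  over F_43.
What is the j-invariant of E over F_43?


Delta = -16(4 a^3 + 27 b^2) mod 43 = 11
-1728 * (4 a)^3 = -1728 * (4*8)^3 mod 43 = 27
j = 27 * 11^(-1) mod 43 = 22

j = 22 (mod 43)


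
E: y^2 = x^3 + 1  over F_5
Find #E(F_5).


For each x in F_5, count y with y^2 = x^3 + 0 x + 1 mod 5:
  x = 0: RHS = 1, y in [1, 4]  -> 2 point(s)
  x = 2: RHS = 4, y in [2, 3]  -> 2 point(s)
  x = 4: RHS = 0, y in [0]  -> 1 point(s)
Affine points: 5. Add the point at infinity: total = 6.

#E(F_5) = 6


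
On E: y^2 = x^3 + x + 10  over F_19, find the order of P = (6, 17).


Compute successive multiples of P until we hit O:
  1P = (6, 17)
  2P = (5, 8)
  3P = (13, 15)
  4P = (9, 11)
  5P = (8, 6)
  6P = (2, 18)
  7P = (17, 0)
  8P = (2, 1)
  ... (continuing to 14P)
  14P = O

ord(P) = 14


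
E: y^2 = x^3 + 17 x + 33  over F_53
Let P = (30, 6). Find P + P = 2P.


Doubling: s = (3 x1^2 + a) / (2 y1)
s = (3*30^2 + 17) / (2*6) mod 53 = 10
x3 = s^2 - 2 x1 mod 53 = 10^2 - 2*30 = 40
y3 = s (x1 - x3) - y1 mod 53 = 10 * (30 - 40) - 6 = 0

2P = (40, 0)


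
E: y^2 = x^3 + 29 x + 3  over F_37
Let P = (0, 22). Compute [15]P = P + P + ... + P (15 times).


k = 15 = 1111_2 (binary, LSB first: 1111)
Double-and-add from P = (0, 22):
  bit 0 = 1: acc = O + (0, 22) = (0, 22)
  bit 1 = 1: acc = (0, 22) + (30, 7) = (35, 14)
  bit 2 = 1: acc = (35, 14) + (18, 17) = (25, 6)
  bit 3 = 1: acc = (25, 6) + (22, 35) = (30, 30)

15P = (30, 30)


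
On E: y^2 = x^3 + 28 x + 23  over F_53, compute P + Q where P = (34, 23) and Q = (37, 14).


P != Q, so use the chord formula.
s = (y2 - y1) / (x2 - x1) = (44) / (3) mod 53 = 50
x3 = s^2 - x1 - x2 mod 53 = 50^2 - 34 - 37 = 44
y3 = s (x1 - x3) - y1 mod 53 = 50 * (34 - 44) - 23 = 7

P + Q = (44, 7)


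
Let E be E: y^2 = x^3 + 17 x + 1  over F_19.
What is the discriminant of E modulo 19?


4 a^3 + 27 b^2 = 4*17^3 + 27*1^2 = 19652 + 27 = 19679
Delta = -16 * (19679) = -314864
Delta mod 19 = 4

Delta = 4 (mod 19)


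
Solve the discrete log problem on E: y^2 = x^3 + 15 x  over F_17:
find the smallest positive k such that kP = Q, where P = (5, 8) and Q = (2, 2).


Enumerate multiples of P until we hit Q = (2, 2):
  1P = (5, 8)
  2P = (15, 8)
  3P = (14, 9)
  4P = (2, 15)
  5P = (6, 0)
  6P = (2, 2)
Match found at i = 6.

k = 6


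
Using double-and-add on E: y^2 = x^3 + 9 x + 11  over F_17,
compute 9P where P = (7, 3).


k = 9 = 1001_2 (binary, LSB first: 1001)
Double-and-add from P = (7, 3):
  bit 0 = 1: acc = O + (7, 3) = (7, 3)
  bit 1 = 0: acc unchanged = (7, 3)
  bit 2 = 0: acc unchanged = (7, 3)
  bit 3 = 1: acc = (7, 3) + (10, 8) = (16, 16)

9P = (16, 16)


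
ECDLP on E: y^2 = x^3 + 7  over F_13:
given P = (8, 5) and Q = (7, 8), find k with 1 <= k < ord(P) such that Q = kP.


Enumerate multiples of P until we hit Q = (7, 8):
  1P = (8, 5)
  2P = (11, 5)
  3P = (7, 8)
Match found at i = 3.

k = 3


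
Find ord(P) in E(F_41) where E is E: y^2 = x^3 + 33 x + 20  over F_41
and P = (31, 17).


Compute successive multiples of P until we hit O:
  1P = (31, 17)
  2P = (18, 3)
  3P = (23, 20)
  4P = (7, 15)
  5P = (5, 33)
  6P = (26, 2)
  7P = (34, 15)
  8P = (22, 18)
  ... (continuing to 36P)
  36P = O

ord(P) = 36


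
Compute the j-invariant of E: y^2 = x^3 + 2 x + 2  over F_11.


Delta = -16(4 a^3 + 27 b^2) mod 11 = 4
-1728 * (4 a)^3 = -1728 * (4*2)^3 mod 11 = 5
j = 5 * 4^(-1) mod 11 = 4

j = 4 (mod 11)


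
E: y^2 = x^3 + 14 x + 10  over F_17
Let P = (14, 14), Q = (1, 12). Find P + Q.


P != Q, so use the chord formula.
s = (y2 - y1) / (x2 - x1) = (15) / (4) mod 17 = 8
x3 = s^2 - x1 - x2 mod 17 = 8^2 - 14 - 1 = 15
y3 = s (x1 - x3) - y1 mod 17 = 8 * (14 - 15) - 14 = 12

P + Q = (15, 12)


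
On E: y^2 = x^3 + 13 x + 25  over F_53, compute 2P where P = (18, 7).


Doubling: s = (3 x1^2 + a) / (2 y1)
s = (3*18^2 + 13) / (2*7) mod 53 = 6
x3 = s^2 - 2 x1 mod 53 = 6^2 - 2*18 = 0
y3 = s (x1 - x3) - y1 mod 53 = 6 * (18 - 0) - 7 = 48

2P = (0, 48)


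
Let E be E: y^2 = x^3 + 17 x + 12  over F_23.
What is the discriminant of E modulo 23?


4 a^3 + 27 b^2 = 4*17^3 + 27*12^2 = 19652 + 3888 = 23540
Delta = -16 * (23540) = -376640
Delta mod 23 = 8

Delta = 8 (mod 23)


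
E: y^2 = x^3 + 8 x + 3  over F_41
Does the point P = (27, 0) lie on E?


Check whether y^2 = x^3 + 8 x + 3 (mod 41) for (x, y) = (27, 0).
LHS: y^2 = 0^2 mod 41 = 0
RHS: x^3 + 8 x + 3 = 27^3 + 8*27 + 3 mod 41 = 17
LHS != RHS

No, not on the curve


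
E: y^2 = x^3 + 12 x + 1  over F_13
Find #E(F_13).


For each x in F_13, count y with y^2 = x^3 + 12 x + 1 mod 13:
  x = 0: RHS = 1, y in [1, 12]  -> 2 point(s)
  x = 1: RHS = 1, y in [1, 12]  -> 2 point(s)
  x = 3: RHS = 12, y in [5, 8]  -> 2 point(s)
  x = 4: RHS = 9, y in [3, 10]  -> 2 point(s)
  x = 5: RHS = 4, y in [2, 11]  -> 2 point(s)
  x = 6: RHS = 3, y in [4, 9]  -> 2 point(s)
  x = 7: RHS = 12, y in [5, 8]  -> 2 point(s)
  x = 10: RHS = 3, y in [4, 9]  -> 2 point(s)
  x = 12: RHS = 1, y in [1, 12]  -> 2 point(s)
Affine points: 18. Add the point at infinity: total = 19.

#E(F_13) = 19


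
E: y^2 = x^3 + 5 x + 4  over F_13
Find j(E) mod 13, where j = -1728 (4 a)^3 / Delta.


Delta = -16(4 a^3 + 27 b^2) mod 13 = 12
-1728 * (4 a)^3 = -1728 * (4*5)^3 mod 13 = 5
j = 5 * 12^(-1) mod 13 = 8

j = 8 (mod 13)


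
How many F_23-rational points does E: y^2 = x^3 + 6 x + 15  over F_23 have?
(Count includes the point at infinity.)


For each x in F_23, count y with y^2 = x^3 + 6 x + 15 mod 23:
  x = 2: RHS = 12, y in [9, 14]  -> 2 point(s)
  x = 5: RHS = 9, y in [3, 20]  -> 2 point(s)
  x = 7: RHS = 9, y in [3, 20]  -> 2 point(s)
  x = 8: RHS = 0, y in [0]  -> 1 point(s)
  x = 9: RHS = 16, y in [4, 19]  -> 2 point(s)
  x = 11: RHS = 9, y in [3, 20]  -> 2 point(s)
  x = 13: RHS = 13, y in [6, 17]  -> 2 point(s)
  x = 17: RHS = 16, y in [4, 19]  -> 2 point(s)
  x = 20: RHS = 16, y in [4, 19]  -> 2 point(s)
  x = 21: RHS = 18, y in [8, 15]  -> 2 point(s)
  x = 22: RHS = 8, y in [10, 13]  -> 2 point(s)
Affine points: 21. Add the point at infinity: total = 22.

#E(F_23) = 22


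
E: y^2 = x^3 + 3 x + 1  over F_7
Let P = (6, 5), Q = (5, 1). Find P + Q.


P != Q, so use the chord formula.
s = (y2 - y1) / (x2 - x1) = (3) / (6) mod 7 = 4
x3 = s^2 - x1 - x2 mod 7 = 4^2 - 6 - 5 = 5
y3 = s (x1 - x3) - y1 mod 7 = 4 * (6 - 5) - 5 = 6

P + Q = (5, 6)


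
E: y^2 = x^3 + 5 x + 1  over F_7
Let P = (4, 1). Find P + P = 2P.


Doubling: s = (3 x1^2 + a) / (2 y1)
s = (3*4^2 + 5) / (2*1) mod 7 = 2
x3 = s^2 - 2 x1 mod 7 = 2^2 - 2*4 = 3
y3 = s (x1 - x3) - y1 mod 7 = 2 * (4 - 3) - 1 = 1

2P = (3, 1)


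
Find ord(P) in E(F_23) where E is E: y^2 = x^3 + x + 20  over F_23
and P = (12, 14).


Compute successive multiples of P until we hit O:
  1P = (12, 14)
  2P = (7, 5)
  3P = (10, 8)
  4P = (10, 15)
  5P = (7, 18)
  6P = (12, 9)
  7P = O

ord(P) = 7


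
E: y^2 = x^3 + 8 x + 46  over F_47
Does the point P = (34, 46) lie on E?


Check whether y^2 = x^3 + 8 x + 46 (mod 47) for (x, y) = (34, 46).
LHS: y^2 = 46^2 mod 47 = 1
RHS: x^3 + 8 x + 46 = 34^3 + 8*34 + 46 mod 47 = 1
LHS = RHS

Yes, on the curve


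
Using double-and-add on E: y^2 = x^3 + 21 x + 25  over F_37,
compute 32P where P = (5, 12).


k = 32 = 100000_2 (binary, LSB first: 000001)
Double-and-add from P = (5, 12):
  bit 0 = 0: acc unchanged = O
  bit 1 = 0: acc unchanged = O
  bit 2 = 0: acc unchanged = O
  bit 3 = 0: acc unchanged = O
  bit 4 = 0: acc unchanged = O
  bit 5 = 1: acc = O + (3, 2) = (3, 2)

32P = (3, 2)


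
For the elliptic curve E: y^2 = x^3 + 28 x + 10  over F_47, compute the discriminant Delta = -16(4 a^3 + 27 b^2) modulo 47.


4 a^3 + 27 b^2 = 4*28^3 + 27*10^2 = 87808 + 2700 = 90508
Delta = -16 * (90508) = -1448128
Delta mod 47 = 36

Delta = 36 (mod 47)


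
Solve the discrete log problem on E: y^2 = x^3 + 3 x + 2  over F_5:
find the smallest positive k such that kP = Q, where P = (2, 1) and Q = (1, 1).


Enumerate multiples of P until we hit Q = (1, 1):
  1P = (2, 1)
  2P = (1, 4)
  3P = (1, 1)
Match found at i = 3.

k = 3


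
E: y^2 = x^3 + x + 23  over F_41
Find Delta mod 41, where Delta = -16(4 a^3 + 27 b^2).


4 a^3 + 27 b^2 = 4*1^3 + 27*23^2 = 4 + 14283 = 14287
Delta = -16 * (14287) = -228592
Delta mod 41 = 24

Delta = 24 (mod 41)


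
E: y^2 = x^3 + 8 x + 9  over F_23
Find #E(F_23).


For each x in F_23, count y with y^2 = x^3 + 8 x + 9 mod 23:
  x = 0: RHS = 9, y in [3, 20]  -> 2 point(s)
  x = 1: RHS = 18, y in [8, 15]  -> 2 point(s)
  x = 4: RHS = 13, y in [6, 17]  -> 2 point(s)
  x = 5: RHS = 13, y in [6, 17]  -> 2 point(s)
  x = 10: RHS = 8, y in [10, 13]  -> 2 point(s)
  x = 11: RHS = 2, y in [5, 18]  -> 2 point(s)
  x = 12: RHS = 16, y in [4, 19]  -> 2 point(s)
  x = 14: RHS = 13, y in [6, 17]  -> 2 point(s)
  x = 15: RHS = 8, y in [10, 13]  -> 2 point(s)
  x = 16: RHS = 1, y in [1, 22]  -> 2 point(s)
  x = 20: RHS = 4, y in [2, 21]  -> 2 point(s)
  x = 21: RHS = 8, y in [10, 13]  -> 2 point(s)
  x = 22: RHS = 0, y in [0]  -> 1 point(s)
Affine points: 25. Add the point at infinity: total = 26.

#E(F_23) = 26


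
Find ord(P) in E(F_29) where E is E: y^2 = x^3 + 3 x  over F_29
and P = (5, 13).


Compute successive multiples of P until we hit O:
  1P = (5, 13)
  2P = (28, 5)
  3P = (1, 2)
  4P = (7, 25)
  5P = (24, 18)
  6P = (22, 10)
  7P = (22, 19)
  8P = (24, 11)
  ... (continuing to 13P)
  13P = O

ord(P) = 13


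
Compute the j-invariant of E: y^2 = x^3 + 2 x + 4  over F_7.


Delta = -16(4 a^3 + 27 b^2) mod 7 = 3
-1728 * (4 a)^3 = -1728 * (4*2)^3 mod 7 = 1
j = 1 * 3^(-1) mod 7 = 5

j = 5 (mod 7)


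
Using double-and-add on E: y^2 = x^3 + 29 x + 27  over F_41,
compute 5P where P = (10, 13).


k = 5 = 101_2 (binary, LSB first: 101)
Double-and-add from P = (10, 13):
  bit 0 = 1: acc = O + (10, 13) = (10, 13)
  bit 1 = 0: acc unchanged = (10, 13)
  bit 2 = 1: acc = (10, 13) + (13, 10) = (19, 37)

5P = (19, 37)


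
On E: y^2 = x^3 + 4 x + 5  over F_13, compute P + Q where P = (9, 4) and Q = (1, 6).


P != Q, so use the chord formula.
s = (y2 - y1) / (x2 - x1) = (2) / (5) mod 13 = 3
x3 = s^2 - x1 - x2 mod 13 = 3^2 - 9 - 1 = 12
y3 = s (x1 - x3) - y1 mod 13 = 3 * (9 - 12) - 4 = 0

P + Q = (12, 0)


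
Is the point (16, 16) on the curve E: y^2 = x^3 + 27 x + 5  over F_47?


Check whether y^2 = x^3 + 27 x + 5 (mod 47) for (x, y) = (16, 16).
LHS: y^2 = 16^2 mod 47 = 21
RHS: x^3 + 27 x + 5 = 16^3 + 27*16 + 5 mod 47 = 21
LHS = RHS

Yes, on the curve


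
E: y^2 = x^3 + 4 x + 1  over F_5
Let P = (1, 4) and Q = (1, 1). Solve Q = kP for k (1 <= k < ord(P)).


Enumerate multiples of P until we hit Q = (1, 1):
  1P = (1, 4)
  2P = (4, 4)
  3P = (0, 1)
  4P = (3, 0)
  5P = (0, 4)
  6P = (4, 1)
  7P = (1, 1)
Match found at i = 7.

k = 7


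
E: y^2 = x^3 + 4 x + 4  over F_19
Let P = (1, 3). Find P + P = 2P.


Doubling: s = (3 x1^2 + a) / (2 y1)
s = (3*1^2 + 4) / (2*3) mod 19 = 17
x3 = s^2 - 2 x1 mod 19 = 17^2 - 2*1 = 2
y3 = s (x1 - x3) - y1 mod 19 = 17 * (1 - 2) - 3 = 18

2P = (2, 18)


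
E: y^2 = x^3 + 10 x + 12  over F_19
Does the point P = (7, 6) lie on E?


Check whether y^2 = x^3 + 10 x + 12 (mod 19) for (x, y) = (7, 6).
LHS: y^2 = 6^2 mod 19 = 17
RHS: x^3 + 10 x + 12 = 7^3 + 10*7 + 12 mod 19 = 7
LHS != RHS

No, not on the curve


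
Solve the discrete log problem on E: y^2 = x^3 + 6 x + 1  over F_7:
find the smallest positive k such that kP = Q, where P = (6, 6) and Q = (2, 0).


Enumerate multiples of P until we hit Q = (2, 0):
  1P = (6, 6)
  2P = (3, 5)
  3P = (2, 0)
Match found at i = 3.

k = 3


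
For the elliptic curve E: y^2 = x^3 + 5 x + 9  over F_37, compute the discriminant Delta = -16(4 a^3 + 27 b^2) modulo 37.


4 a^3 + 27 b^2 = 4*5^3 + 27*9^2 = 500 + 2187 = 2687
Delta = -16 * (2687) = -42992
Delta mod 37 = 2

Delta = 2 (mod 37)


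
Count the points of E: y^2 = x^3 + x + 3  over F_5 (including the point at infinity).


For each x in F_5, count y with y^2 = x^3 + 1 x + 3 mod 5:
  x = 1: RHS = 0, y in [0]  -> 1 point(s)
  x = 4: RHS = 1, y in [1, 4]  -> 2 point(s)
Affine points: 3. Add the point at infinity: total = 4.

#E(F_5) = 4


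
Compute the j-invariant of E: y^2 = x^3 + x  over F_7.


Delta = -16(4 a^3 + 27 b^2) mod 7 = 6
-1728 * (4 a)^3 = -1728 * (4*1)^3 mod 7 = 1
j = 1 * 6^(-1) mod 7 = 6

j = 6 (mod 7)


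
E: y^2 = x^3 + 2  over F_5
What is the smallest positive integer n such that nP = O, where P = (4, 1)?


Compute successive multiples of P until we hit O:
  1P = (4, 1)
  2P = (3, 3)
  3P = (2, 0)
  4P = (3, 2)
  5P = (4, 4)
  6P = O

ord(P) = 6


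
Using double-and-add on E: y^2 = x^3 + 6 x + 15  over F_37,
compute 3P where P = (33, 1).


k = 3 = 11_2 (binary, LSB first: 11)
Double-and-add from P = (33, 1):
  bit 0 = 1: acc = O + (33, 1) = (33, 1)
  bit 1 = 1: acc = (33, 1) + (34, 9) = (34, 28)

3P = (34, 28)


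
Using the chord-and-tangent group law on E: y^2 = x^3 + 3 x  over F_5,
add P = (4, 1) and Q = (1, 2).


P != Q, so use the chord formula.
s = (y2 - y1) / (x2 - x1) = (1) / (2) mod 5 = 3
x3 = s^2 - x1 - x2 mod 5 = 3^2 - 4 - 1 = 4
y3 = s (x1 - x3) - y1 mod 5 = 3 * (4 - 4) - 1 = 4

P + Q = (4, 4)


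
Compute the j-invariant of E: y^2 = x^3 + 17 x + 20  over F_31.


Delta = -16(4 a^3 + 27 b^2) mod 31 = 26
-1728 * (4 a)^3 = -1728 * (4*17)^3 mod 31 = 23
j = 23 * 26^(-1) mod 31 = 14

j = 14 (mod 31)


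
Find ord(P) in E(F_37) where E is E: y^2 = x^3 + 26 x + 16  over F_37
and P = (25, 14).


Compute successive multiples of P until we hit O:
  1P = (25, 14)
  2P = (15, 28)
  3P = (33, 12)
  4P = (23, 4)
  5P = (14, 4)
  6P = (8, 25)
  7P = (29, 6)
  8P = (24, 21)
  ... (continuing to 41P)
  41P = O

ord(P) = 41


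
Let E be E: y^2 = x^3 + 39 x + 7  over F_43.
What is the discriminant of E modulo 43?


4 a^3 + 27 b^2 = 4*39^3 + 27*7^2 = 237276 + 1323 = 238599
Delta = -16 * (238599) = -3817584
Delta mod 43 = 42

Delta = 42 (mod 43)


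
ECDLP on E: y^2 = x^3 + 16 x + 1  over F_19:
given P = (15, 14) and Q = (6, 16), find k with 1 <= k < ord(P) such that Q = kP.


Enumerate multiples of P until we hit Q = (6, 16):
  1P = (15, 14)
  2P = (14, 10)
  3P = (6, 3)
  4P = (7, 0)
  5P = (6, 16)
Match found at i = 5.

k = 5


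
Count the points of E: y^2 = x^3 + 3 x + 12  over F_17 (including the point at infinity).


For each x in F_17, count y with y^2 = x^3 + 3 x + 12 mod 17:
  x = 1: RHS = 16, y in [4, 13]  -> 2 point(s)
  x = 2: RHS = 9, y in [3, 14]  -> 2 point(s)
  x = 5: RHS = 16, y in [4, 13]  -> 2 point(s)
  x = 6: RHS = 8, y in [5, 12]  -> 2 point(s)
  x = 7: RHS = 2, y in [6, 11]  -> 2 point(s)
  x = 8: RHS = 4, y in [2, 15]  -> 2 point(s)
  x = 11: RHS = 16, y in [4, 13]  -> 2 point(s)
  x = 12: RHS = 8, y in [5, 12]  -> 2 point(s)
  x = 13: RHS = 4, y in [2, 15]  -> 2 point(s)
  x = 15: RHS = 15, y in [7, 10]  -> 2 point(s)
  x = 16: RHS = 8, y in [5, 12]  -> 2 point(s)
Affine points: 22. Add the point at infinity: total = 23.

#E(F_17) = 23


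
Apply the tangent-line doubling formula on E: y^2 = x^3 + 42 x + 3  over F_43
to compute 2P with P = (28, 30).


Doubling: s = (3 x1^2 + a) / (2 y1)
s = (3*28^2 + 42) / (2*30) mod 43 = 27
x3 = s^2 - 2 x1 mod 43 = 27^2 - 2*28 = 28
y3 = s (x1 - x3) - y1 mod 43 = 27 * (28 - 28) - 30 = 13

2P = (28, 13)


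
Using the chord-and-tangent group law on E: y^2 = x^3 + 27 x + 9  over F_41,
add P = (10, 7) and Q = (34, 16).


P != Q, so use the chord formula.
s = (y2 - y1) / (x2 - x1) = (9) / (24) mod 41 = 26
x3 = s^2 - x1 - x2 mod 41 = 26^2 - 10 - 34 = 17
y3 = s (x1 - x3) - y1 mod 41 = 26 * (10 - 17) - 7 = 16

P + Q = (17, 16)


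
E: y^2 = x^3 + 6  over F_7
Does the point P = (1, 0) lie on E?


Check whether y^2 = x^3 + 0 x + 6 (mod 7) for (x, y) = (1, 0).
LHS: y^2 = 0^2 mod 7 = 0
RHS: x^3 + 0 x + 6 = 1^3 + 0*1 + 6 mod 7 = 0
LHS = RHS

Yes, on the curve


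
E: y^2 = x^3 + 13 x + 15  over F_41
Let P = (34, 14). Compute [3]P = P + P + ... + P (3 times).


k = 3 = 11_2 (binary, LSB first: 11)
Double-and-add from P = (34, 14):
  bit 0 = 1: acc = O + (34, 14) = (34, 14)
  bit 1 = 1: acc = (34, 14) + (9, 0) = (34, 27)

3P = (34, 27)


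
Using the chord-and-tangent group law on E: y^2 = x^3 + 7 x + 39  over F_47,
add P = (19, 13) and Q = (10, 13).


P != Q, so use the chord formula.
s = (y2 - y1) / (x2 - x1) = (0) / (38) mod 47 = 0
x3 = s^2 - x1 - x2 mod 47 = 0^2 - 19 - 10 = 18
y3 = s (x1 - x3) - y1 mod 47 = 0 * (19 - 18) - 13 = 34

P + Q = (18, 34)


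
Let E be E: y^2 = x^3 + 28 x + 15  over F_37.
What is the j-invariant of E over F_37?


Delta = -16(4 a^3 + 27 b^2) mod 37 = 35
-1728 * (4 a)^3 = -1728 * (4*28)^3 mod 37 = 11
j = 11 * 35^(-1) mod 37 = 13

j = 13 (mod 37)


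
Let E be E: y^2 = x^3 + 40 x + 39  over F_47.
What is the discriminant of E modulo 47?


4 a^3 + 27 b^2 = 4*40^3 + 27*39^2 = 256000 + 41067 = 297067
Delta = -16 * (297067) = -4753072
Delta mod 47 = 38

Delta = 38 (mod 47)


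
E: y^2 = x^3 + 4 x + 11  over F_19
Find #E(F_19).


For each x in F_19, count y with y^2 = x^3 + 4 x + 11 mod 19:
  x = 0: RHS = 11, y in [7, 12]  -> 2 point(s)
  x = 1: RHS = 16, y in [4, 15]  -> 2 point(s)
  x = 5: RHS = 4, y in [2, 17]  -> 2 point(s)
  x = 6: RHS = 4, y in [2, 17]  -> 2 point(s)
  x = 8: RHS = 4, y in [2, 17]  -> 2 point(s)
  x = 9: RHS = 16, y in [4, 15]  -> 2 point(s)
  x = 10: RHS = 6, y in [5, 14]  -> 2 point(s)
  x = 12: RHS = 1, y in [1, 18]  -> 2 point(s)
  x = 15: RHS = 7, y in [8, 11]  -> 2 point(s)
  x = 18: RHS = 6, y in [5, 14]  -> 2 point(s)
Affine points: 20. Add the point at infinity: total = 21.

#E(F_19) = 21


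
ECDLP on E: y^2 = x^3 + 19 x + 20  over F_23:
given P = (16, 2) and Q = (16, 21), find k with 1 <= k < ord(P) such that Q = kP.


Enumerate multiples of P until we hit Q = (16, 21):
  1P = (16, 2)
  2P = (17, 14)
  3P = (19, 8)
  4P = (15, 0)
  5P = (19, 15)
  6P = (17, 9)
  7P = (16, 21)
Match found at i = 7.

k = 7


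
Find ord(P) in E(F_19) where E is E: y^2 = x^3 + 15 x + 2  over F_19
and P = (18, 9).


Compute successive multiples of P until we hit O:
  1P = (18, 9)
  2P = (3, 6)
  3P = (14, 7)
  4P = (11, 4)
  5P = (13, 0)
  6P = (11, 15)
  7P = (14, 12)
  8P = (3, 13)
  ... (continuing to 10P)
  10P = O

ord(P) = 10


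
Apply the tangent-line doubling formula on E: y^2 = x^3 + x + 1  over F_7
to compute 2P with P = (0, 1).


Doubling: s = (3 x1^2 + a) / (2 y1)
s = (3*0^2 + 1) / (2*1) mod 7 = 4
x3 = s^2 - 2 x1 mod 7 = 4^2 - 2*0 = 2
y3 = s (x1 - x3) - y1 mod 7 = 4 * (0 - 2) - 1 = 5

2P = (2, 5)


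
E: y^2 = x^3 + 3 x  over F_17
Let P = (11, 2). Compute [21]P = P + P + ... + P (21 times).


k = 21 = 10101_2 (binary, LSB first: 10101)
Double-and-add from P = (11, 2):
  bit 0 = 1: acc = O + (11, 2) = (11, 2)
  bit 1 = 0: acc unchanged = (11, 2)
  bit 2 = 1: acc = (11, 2) + (4, 5) = (6, 8)
  bit 3 = 0: acc unchanged = (6, 8)
  bit 4 = 1: acc = (6, 8) + (1, 2) = (6, 9)

21P = (6, 9)


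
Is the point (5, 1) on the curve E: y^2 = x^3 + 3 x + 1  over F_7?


Check whether y^2 = x^3 + 3 x + 1 (mod 7) for (x, y) = (5, 1).
LHS: y^2 = 1^2 mod 7 = 1
RHS: x^3 + 3 x + 1 = 5^3 + 3*5 + 1 mod 7 = 1
LHS = RHS

Yes, on the curve


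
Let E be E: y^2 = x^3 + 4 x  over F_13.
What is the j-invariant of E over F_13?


Delta = -16(4 a^3 + 27 b^2) mod 13 = 12
-1728 * (4 a)^3 = -1728 * (4*4)^3 mod 13 = 1
j = 1 * 12^(-1) mod 13 = 12

j = 12 (mod 13)


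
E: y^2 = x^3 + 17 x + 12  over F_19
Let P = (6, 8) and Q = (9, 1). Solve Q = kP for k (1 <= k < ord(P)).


Enumerate multiples of P until we hit Q = (9, 1):
  1P = (6, 8)
  2P = (12, 14)
  3P = (2, 15)
  4P = (1, 7)
  5P = (9, 18)
  6P = (13, 13)
  7P = (4, 7)
  8P = (14, 7)
  9P = (10, 2)
  10P = (10, 17)
  11P = (14, 12)
  12P = (4, 12)
  13P = (13, 6)
  14P = (9, 1)
Match found at i = 14.

k = 14


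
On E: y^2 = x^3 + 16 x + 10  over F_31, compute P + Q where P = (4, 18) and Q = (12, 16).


P != Q, so use the chord formula.
s = (y2 - y1) / (x2 - x1) = (29) / (8) mod 31 = 23
x3 = s^2 - x1 - x2 mod 31 = 23^2 - 4 - 12 = 17
y3 = s (x1 - x3) - y1 mod 31 = 23 * (4 - 17) - 18 = 24

P + Q = (17, 24)


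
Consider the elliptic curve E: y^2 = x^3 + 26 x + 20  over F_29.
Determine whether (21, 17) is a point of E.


Check whether y^2 = x^3 + 26 x + 20 (mod 29) for (x, y) = (21, 17).
LHS: y^2 = 17^2 mod 29 = 28
RHS: x^3 + 26 x + 20 = 21^3 + 26*21 + 20 mod 29 = 25
LHS != RHS

No, not on the curve


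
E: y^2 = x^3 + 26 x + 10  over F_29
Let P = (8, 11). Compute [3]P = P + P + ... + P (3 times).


k = 3 = 11_2 (binary, LSB first: 11)
Double-and-add from P = (8, 11):
  bit 0 = 1: acc = O + (8, 11) = (8, 11)
  bit 1 = 1: acc = (8, 11) + (17, 0) = (8, 18)

3P = (8, 18)


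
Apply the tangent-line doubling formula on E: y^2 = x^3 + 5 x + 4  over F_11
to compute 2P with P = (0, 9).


Doubling: s = (3 x1^2 + a) / (2 y1)
s = (3*0^2 + 5) / (2*9) mod 11 = 7
x3 = s^2 - 2 x1 mod 11 = 7^2 - 2*0 = 5
y3 = s (x1 - x3) - y1 mod 11 = 7 * (0 - 5) - 9 = 0

2P = (5, 0)


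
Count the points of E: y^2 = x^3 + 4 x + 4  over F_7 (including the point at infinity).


For each x in F_7, count y with y^2 = x^3 + 4 x + 4 mod 7:
  x = 0: RHS = 4, y in [2, 5]  -> 2 point(s)
  x = 1: RHS = 2, y in [3, 4]  -> 2 point(s)
  x = 3: RHS = 1, y in [1, 6]  -> 2 point(s)
  x = 4: RHS = 0, y in [0]  -> 1 point(s)
  x = 5: RHS = 2, y in [3, 4]  -> 2 point(s)
Affine points: 9. Add the point at infinity: total = 10.

#E(F_7) = 10


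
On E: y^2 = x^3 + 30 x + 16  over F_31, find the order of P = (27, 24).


Compute successive multiples of P until we hit O:
  1P = (27, 24)
  2P = (15, 11)
  3P = (30, 27)
  4P = (6, 28)
  5P = (18, 23)
  6P = (4, 13)
  7P = (14, 24)
  8P = (21, 7)
  ... (continuing to 39P)
  39P = O

ord(P) = 39


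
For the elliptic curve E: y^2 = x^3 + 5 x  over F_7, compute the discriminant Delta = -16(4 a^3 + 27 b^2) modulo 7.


4 a^3 + 27 b^2 = 4*5^3 + 27*0^2 = 500 + 0 = 500
Delta = -16 * (500) = -8000
Delta mod 7 = 1

Delta = 1 (mod 7)


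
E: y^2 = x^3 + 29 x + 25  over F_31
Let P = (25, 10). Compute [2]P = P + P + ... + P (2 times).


k = 2 = 10_2 (binary, LSB first: 01)
Double-and-add from P = (25, 10):
  bit 0 = 0: acc unchanged = O
  bit 1 = 1: acc = O + (28, 2) = (28, 2)

2P = (28, 2)


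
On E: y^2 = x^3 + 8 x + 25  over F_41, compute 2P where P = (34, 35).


Doubling: s = (3 x1^2 + a) / (2 y1)
s = (3*34^2 + 8) / (2*35) mod 41 = 11
x3 = s^2 - 2 x1 mod 41 = 11^2 - 2*34 = 12
y3 = s (x1 - x3) - y1 mod 41 = 11 * (34 - 12) - 35 = 2

2P = (12, 2)


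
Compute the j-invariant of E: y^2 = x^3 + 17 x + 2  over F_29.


Delta = -16(4 a^3 + 27 b^2) mod 29 = 27
-1728 * (4 a)^3 = -1728 * (4*17)^3 mod 29 = 23
j = 23 * 27^(-1) mod 29 = 3

j = 3 (mod 29)


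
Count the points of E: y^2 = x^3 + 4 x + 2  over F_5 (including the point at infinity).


For each x in F_5, count y with y^2 = x^3 + 4 x + 2 mod 5:
  x = 3: RHS = 1, y in [1, 4]  -> 2 point(s)
Affine points: 2. Add the point at infinity: total = 3.

#E(F_5) = 3


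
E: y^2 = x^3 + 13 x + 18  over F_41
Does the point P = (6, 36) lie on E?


Check whether y^2 = x^3 + 13 x + 18 (mod 41) for (x, y) = (6, 36).
LHS: y^2 = 36^2 mod 41 = 25
RHS: x^3 + 13 x + 18 = 6^3 + 13*6 + 18 mod 41 = 25
LHS = RHS

Yes, on the curve


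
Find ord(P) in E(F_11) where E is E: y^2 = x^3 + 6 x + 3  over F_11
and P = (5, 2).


Compute successive multiples of P until we hit O:
  1P = (5, 2)
  2P = (2, 1)
  3P = (9, 4)
  4P = (0, 6)
  5P = (4, 6)
  6P = (7, 6)
  7P = (3, 2)
  8P = (3, 9)
  ... (continuing to 15P)
  15P = O

ord(P) = 15


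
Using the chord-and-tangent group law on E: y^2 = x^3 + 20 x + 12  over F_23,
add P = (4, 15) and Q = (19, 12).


P != Q, so use the chord formula.
s = (y2 - y1) / (x2 - x1) = (20) / (15) mod 23 = 9
x3 = s^2 - x1 - x2 mod 23 = 9^2 - 4 - 19 = 12
y3 = s (x1 - x3) - y1 mod 23 = 9 * (4 - 12) - 15 = 5

P + Q = (12, 5)


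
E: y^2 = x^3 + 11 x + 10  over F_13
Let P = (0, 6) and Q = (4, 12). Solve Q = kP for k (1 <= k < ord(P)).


Enumerate multiples of P until we hit Q = (4, 12):
  1P = (0, 6)
  2P = (4, 12)
Match found at i = 2.

k = 2


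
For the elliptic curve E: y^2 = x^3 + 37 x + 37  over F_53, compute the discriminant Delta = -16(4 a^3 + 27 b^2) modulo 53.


4 a^3 + 27 b^2 = 4*37^3 + 27*37^2 = 202612 + 36963 = 239575
Delta = -16 * (239575) = -3833200
Delta mod 53 = 25

Delta = 25 (mod 53)


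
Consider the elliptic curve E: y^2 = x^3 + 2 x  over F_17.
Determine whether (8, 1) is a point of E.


Check whether y^2 = x^3 + 2 x + 0 (mod 17) for (x, y) = (8, 1).
LHS: y^2 = 1^2 mod 17 = 1
RHS: x^3 + 2 x + 0 = 8^3 + 2*8 + 0 mod 17 = 1
LHS = RHS

Yes, on the curve


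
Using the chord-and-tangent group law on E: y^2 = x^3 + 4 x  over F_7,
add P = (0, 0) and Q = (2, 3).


P != Q, so use the chord formula.
s = (y2 - y1) / (x2 - x1) = (3) / (2) mod 7 = 5
x3 = s^2 - x1 - x2 mod 7 = 5^2 - 0 - 2 = 2
y3 = s (x1 - x3) - y1 mod 7 = 5 * (0 - 2) - 0 = 4

P + Q = (2, 4)


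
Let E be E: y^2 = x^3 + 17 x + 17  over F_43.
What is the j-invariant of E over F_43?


Delta = -16(4 a^3 + 27 b^2) mod 43 = 8
-1728 * (4 a)^3 = -1728 * (4*17)^3 mod 43 = 1
j = 1 * 8^(-1) mod 43 = 27

j = 27 (mod 43)


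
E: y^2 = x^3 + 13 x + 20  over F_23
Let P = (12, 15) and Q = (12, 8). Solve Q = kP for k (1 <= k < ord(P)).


Enumerate multiples of P until we hit Q = (12, 8):
  1P = (12, 15)
  2P = (5, 16)
  3P = (14, 5)
  4P = (22, 12)
  5P = (16, 0)
  6P = (22, 11)
  7P = (14, 18)
  8P = (5, 7)
  9P = (12, 8)
Match found at i = 9.

k = 9


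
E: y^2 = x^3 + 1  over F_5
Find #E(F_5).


For each x in F_5, count y with y^2 = x^3 + 0 x + 1 mod 5:
  x = 0: RHS = 1, y in [1, 4]  -> 2 point(s)
  x = 2: RHS = 4, y in [2, 3]  -> 2 point(s)
  x = 4: RHS = 0, y in [0]  -> 1 point(s)
Affine points: 5. Add the point at infinity: total = 6.

#E(F_5) = 6


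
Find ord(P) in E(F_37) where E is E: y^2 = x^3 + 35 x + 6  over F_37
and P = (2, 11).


Compute successive multiples of P until we hit O:
  1P = (2, 11)
  2P = (17, 36)
  3P = (29, 18)
  4P = (15, 24)
  5P = (21, 7)
  6P = (4, 5)
  7P = (3, 29)
  8P = (23, 18)
  ... (continuing to 40P)
  40P = O

ord(P) = 40


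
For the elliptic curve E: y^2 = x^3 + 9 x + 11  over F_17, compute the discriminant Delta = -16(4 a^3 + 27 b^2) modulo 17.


4 a^3 + 27 b^2 = 4*9^3 + 27*11^2 = 2916 + 3267 = 6183
Delta = -16 * (6183) = -98928
Delta mod 17 = 12

Delta = 12 (mod 17)


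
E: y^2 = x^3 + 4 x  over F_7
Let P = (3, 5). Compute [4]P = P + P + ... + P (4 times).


k = 4 = 100_2 (binary, LSB first: 001)
Double-and-add from P = (3, 5):
  bit 0 = 0: acc unchanged = O
  bit 1 = 0: acc unchanged = O
  bit 2 = 1: acc = O + (0, 0) = (0, 0)

4P = (0, 0)


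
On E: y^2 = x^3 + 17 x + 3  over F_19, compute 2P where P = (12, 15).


Doubling: s = (3 x1^2 + a) / (2 y1)
s = (3*12^2 + 17) / (2*15) mod 19 = 8
x3 = s^2 - 2 x1 mod 19 = 8^2 - 2*12 = 2
y3 = s (x1 - x3) - y1 mod 19 = 8 * (12 - 2) - 15 = 8

2P = (2, 8)


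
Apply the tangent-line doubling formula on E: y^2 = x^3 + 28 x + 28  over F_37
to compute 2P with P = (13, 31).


Doubling: s = (3 x1^2 + a) / (2 y1)
s = (3*13^2 + 28) / (2*31) mod 37 = 14
x3 = s^2 - 2 x1 mod 37 = 14^2 - 2*13 = 22
y3 = s (x1 - x3) - y1 mod 37 = 14 * (13 - 22) - 31 = 28

2P = (22, 28)


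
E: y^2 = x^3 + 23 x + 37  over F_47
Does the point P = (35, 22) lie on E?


Check whether y^2 = x^3 + 23 x + 37 (mod 47) for (x, y) = (35, 22).
LHS: y^2 = 22^2 mod 47 = 14
RHS: x^3 + 23 x + 37 = 35^3 + 23*35 + 37 mod 47 = 7
LHS != RHS

No, not on the curve


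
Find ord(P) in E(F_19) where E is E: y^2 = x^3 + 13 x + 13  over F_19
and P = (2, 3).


Compute successive multiples of P until we hit O:
  1P = (2, 3)
  2P = (16, 2)
  3P = (17, 13)
  4P = (11, 10)
  5P = (12, 4)
  6P = (9, 2)
  7P = (15, 7)
  8P = (13, 17)
  ... (continuing to 17P)
  17P = O

ord(P) = 17
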